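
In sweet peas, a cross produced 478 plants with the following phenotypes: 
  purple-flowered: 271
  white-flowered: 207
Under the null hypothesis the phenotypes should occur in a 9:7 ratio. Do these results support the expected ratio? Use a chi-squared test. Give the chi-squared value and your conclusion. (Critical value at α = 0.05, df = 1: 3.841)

0.038; consistent

The 9:7 ratio has 16 parts, so with N = 478 the expected counts are:
  purple-flowered: 478 × 9/16 = 268.875
  white-flowered: 478 × 7/16 = 209.125
χ² = Σ (O − E)² / E
  purple-flowered: (271 − 268.875)² / 268.875 = 0.0168
  white-flowered: (207 − 209.125)² / 209.125 = 0.0216
χ² = 0.0168 + 0.0216 = 0.0384 ≈ 0.038
Degrees of freedom = 2 − 1 = 1; critical value at α = 0.05 is 3.841.
Since 0.038 < 3.841, we fail to reject the null hypothesis — the data are consistent with the 9:7 ratio.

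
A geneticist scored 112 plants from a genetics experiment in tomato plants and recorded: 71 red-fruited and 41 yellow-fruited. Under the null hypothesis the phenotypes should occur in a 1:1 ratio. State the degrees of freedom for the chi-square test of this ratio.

1

A goodness-of-fit test with 2 phenotype classes has df = 2 − 1 = 1.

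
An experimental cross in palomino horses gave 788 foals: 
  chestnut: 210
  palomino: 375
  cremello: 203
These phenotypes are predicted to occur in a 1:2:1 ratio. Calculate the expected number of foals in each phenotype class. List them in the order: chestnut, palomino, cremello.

Under the 1:2:1 hypothesis (Σ ratio = 4, N = 788):
  chestnut: 788 × 1/4 = 197
  palomino: 788 × 2/4 = 394
  cremello: 788 × 1/4 = 197

197, 394, 197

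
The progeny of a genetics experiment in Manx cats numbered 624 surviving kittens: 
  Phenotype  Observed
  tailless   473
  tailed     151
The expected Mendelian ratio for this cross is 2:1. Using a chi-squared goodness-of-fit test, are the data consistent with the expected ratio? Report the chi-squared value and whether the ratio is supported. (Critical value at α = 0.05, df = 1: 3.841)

Under the 2:1 hypothesis (Σ ratio = 3, N = 624):
  tailless: 624 × 2/3 = 416
  tailed: 624 × 1/3 = 208
χ² = Σ (O − E)² / E
  tailless: (473 − 416)² / 416 = 7.8101
  tailed: (151 − 208)² / 208 = 15.6202
χ² = 7.8101 + 15.6202 = 23.4303 ≈ 23.430
Degrees of freedom = 2 − 1 = 1; critical value at α = 0.05 is 3.841.
Since 23.430 > 3.841, we reject the null hypothesis — the data do not fit the 2:1 ratio.

23.430; not consistent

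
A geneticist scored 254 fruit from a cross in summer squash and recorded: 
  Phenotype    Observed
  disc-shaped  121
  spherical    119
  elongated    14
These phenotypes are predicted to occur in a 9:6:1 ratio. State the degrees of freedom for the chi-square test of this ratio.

A goodness-of-fit test with 3 phenotype classes has df = 3 − 1 = 2.

2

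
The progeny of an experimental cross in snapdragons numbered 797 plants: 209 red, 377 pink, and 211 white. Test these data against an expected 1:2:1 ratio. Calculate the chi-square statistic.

Total ratio parts = 4. Expected numbers out of 797:
  red: 797 × 1/4 = 199.25
  pink: 797 × 2/4 = 398.5
  white: 797 × 1/4 = 199.25
χ² = Σ (O − E)² / E
  red: (209 − 199.25)² / 199.25 = 0.4771
  pink: (377 − 398.5)² / 398.5 = 1.1600
  white: (211 − 199.25)² / 199.25 = 0.6929
χ² = 0.4771 + 1.1600 + 0.6929 = 2.330

2.330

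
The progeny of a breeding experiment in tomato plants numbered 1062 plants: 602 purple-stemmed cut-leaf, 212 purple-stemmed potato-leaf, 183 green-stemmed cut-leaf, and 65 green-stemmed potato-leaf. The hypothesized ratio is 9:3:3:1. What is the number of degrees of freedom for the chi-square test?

3

A goodness-of-fit test with 4 phenotype classes has df = 4 − 1 = 3.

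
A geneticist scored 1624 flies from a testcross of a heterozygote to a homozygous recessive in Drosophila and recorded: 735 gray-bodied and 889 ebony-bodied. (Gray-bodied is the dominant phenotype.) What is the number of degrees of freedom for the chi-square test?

A testcross of a heterozygote (Aa × aa) gives a 1:1 phenotypic ratio.
A goodness-of-fit test with 2 phenotype classes has df = 2 − 1 = 1.

1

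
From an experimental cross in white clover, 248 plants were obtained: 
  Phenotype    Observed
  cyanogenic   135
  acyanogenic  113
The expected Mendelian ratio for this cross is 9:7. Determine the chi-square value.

0.332

Under the 9:7 hypothesis (Σ ratio = 16, N = 248):
  cyanogenic: 248 × 9/16 = 139.5
  acyanogenic: 248 × 7/16 = 108.5
χ² = Σ (O − E)² / E
  cyanogenic: (135 − 139.5)² / 139.5 = 0.1452
  acyanogenic: (113 − 108.5)² / 108.5 = 0.1866
χ² = 0.1452 + 0.1866 = 0.3318 ≈ 0.332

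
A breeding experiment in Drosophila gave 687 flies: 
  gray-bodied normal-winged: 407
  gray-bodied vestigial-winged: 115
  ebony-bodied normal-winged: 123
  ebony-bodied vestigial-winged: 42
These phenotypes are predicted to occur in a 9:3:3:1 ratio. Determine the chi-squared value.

The 9:3:3:1 ratio has 16 parts, so with N = 687 the expected counts are:
  gray-bodied normal-winged: 687 × 9/16 = 386.4375
  gray-bodied vestigial-winged: 687 × 3/16 = 128.8125
  ebony-bodied normal-winged: 687 × 3/16 = 128.8125
  ebony-bodied vestigial-winged: 687 × 1/16 = 42.9375
χ² = Σ (O − E)² / E
  gray-bodied normal-winged: (407 − 386.4375)² / 386.4375 = 1.0941
  gray-bodied vestigial-winged: (115 − 128.8125)² / 128.8125 = 1.4811
  ebony-bodied normal-winged: (123 − 128.8125)² / 128.8125 = 0.2623
  ebony-bodied vestigial-winged: (42 − 42.9375)² / 42.9375 = 0.0205
χ² = 1.0941 + 1.4811 + 0.2623 + 0.0205 = 2.858

2.858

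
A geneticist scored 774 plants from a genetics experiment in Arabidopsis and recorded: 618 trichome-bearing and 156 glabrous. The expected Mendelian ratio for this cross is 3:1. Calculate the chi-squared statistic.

Total ratio parts = 4. Expected numbers out of 774:
  trichome-bearing: 774 × 3/4 = 580.5
  glabrous: 774 × 1/4 = 193.5
χ² = Σ (O − E)² / E
  trichome-bearing: (618 − 580.5)² / 580.5 = 2.4225
  glabrous: (156 − 193.5)² / 193.5 = 7.2674
χ² = 2.4225 + 7.2674 = 9.6899 ≈ 9.690

9.690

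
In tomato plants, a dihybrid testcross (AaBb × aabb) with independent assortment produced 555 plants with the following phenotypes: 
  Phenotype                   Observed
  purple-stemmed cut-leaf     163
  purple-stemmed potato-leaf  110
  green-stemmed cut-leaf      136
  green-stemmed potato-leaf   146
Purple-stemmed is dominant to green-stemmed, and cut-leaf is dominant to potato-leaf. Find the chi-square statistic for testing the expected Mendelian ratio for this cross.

A dihybrid testcross with independent assortment gives a 1:1:1:1 ratio.
The 1:1:1:1 ratio has 4 parts, so with N = 555 the expected counts are:
  purple-stemmed cut-leaf: 555 × 1/4 = 138.75
  purple-stemmed potato-leaf: 555 × 1/4 = 138.75
  green-stemmed cut-leaf: 555 × 1/4 = 138.75
  green-stemmed potato-leaf: 555 × 1/4 = 138.75
χ² = Σ (O − E)² / E
  purple-stemmed cut-leaf: (163 − 138.75)² / 138.75 = 4.2383
  purple-stemmed potato-leaf: (110 − 138.75)² / 138.75 = 5.9572
  green-stemmed cut-leaf: (136 − 138.75)² / 138.75 = 0.0545
  green-stemmed potato-leaf: (146 − 138.75)² / 138.75 = 0.3788
χ² = 4.2383 + 5.9572 + 0.0545 + 0.3788 = 10.6288 ≈ 10.629

10.629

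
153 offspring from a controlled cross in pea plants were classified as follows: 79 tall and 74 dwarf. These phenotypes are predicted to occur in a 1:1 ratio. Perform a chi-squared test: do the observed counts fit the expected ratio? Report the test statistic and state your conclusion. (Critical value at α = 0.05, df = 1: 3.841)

The 1:1 ratio has 2 parts, so with N = 153 the expected counts are:
  tall: 153 × 1/2 = 76.5
  dwarf: 153 × 1/2 = 76.5
χ² = Σ (O − E)² / E
  tall: (79 − 76.5)² / 76.5 = 0.0817
  dwarf: (74 − 76.5)² / 76.5 = 0.0817
χ² = 0.0817 + 0.0817 = 0.1634 ≈ 0.163
Degrees of freedom = 2 − 1 = 1; critical value at α = 0.05 is 3.841.
Since 0.163 < 3.841, we fail to reject the null hypothesis — the data are consistent with the 1:1 ratio.

0.163; consistent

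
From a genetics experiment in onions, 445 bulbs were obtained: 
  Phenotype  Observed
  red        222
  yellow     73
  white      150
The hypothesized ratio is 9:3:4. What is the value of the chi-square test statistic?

Expected counts for N = 445 under a 9:3:4 ratio (total parts = 16):
  red: 445 × 9/16 = 250.3125
  yellow: 445 × 3/16 = 83.4375
  white: 445 × 4/16 = 111.25
χ² = Σ (O − E)² / E
  red: (222 − 250.3125)² / 250.3125 = 3.2024
  yellow: (73 − 83.4375)² / 83.4375 = 1.3057
  white: (150 − 111.25)² / 111.25 = 13.4972
χ² = 3.2024 + 1.3057 + 13.4972 = 18.0053 ≈ 18.005

18.005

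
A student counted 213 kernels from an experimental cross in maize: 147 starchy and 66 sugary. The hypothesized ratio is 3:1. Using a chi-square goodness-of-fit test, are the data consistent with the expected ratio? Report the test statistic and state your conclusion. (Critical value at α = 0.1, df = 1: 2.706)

The 3:1 ratio has 4 parts, so with N = 213 the expected counts are:
  starchy: 213 × 3/4 = 159.75
  sugary: 213 × 1/4 = 53.25
χ² = Σ (O − E)² / E
  starchy: (147 − 159.75)² / 159.75 = 1.0176
  sugary: (66 − 53.25)² / 53.25 = 3.0528
χ² = 1.0176 + 3.0528 = 4.0704 ≈ 4.070
Degrees of freedom = 2 − 1 = 1; critical value at α = 0.1 is 2.706.
Since 4.070 > 2.706, we reject the null hypothesis — the data do not fit the 3:1 ratio.

4.070; not consistent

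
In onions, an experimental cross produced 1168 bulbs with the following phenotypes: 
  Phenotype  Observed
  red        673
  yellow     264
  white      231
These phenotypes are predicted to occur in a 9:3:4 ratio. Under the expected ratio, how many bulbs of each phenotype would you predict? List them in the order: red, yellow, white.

The 9:3:4 ratio has 16 parts, so with N = 1168 the expected counts are:
  red: 1168 × 9/16 = 657
  yellow: 1168 × 3/16 = 219
  white: 1168 × 4/16 = 292

657, 219, 292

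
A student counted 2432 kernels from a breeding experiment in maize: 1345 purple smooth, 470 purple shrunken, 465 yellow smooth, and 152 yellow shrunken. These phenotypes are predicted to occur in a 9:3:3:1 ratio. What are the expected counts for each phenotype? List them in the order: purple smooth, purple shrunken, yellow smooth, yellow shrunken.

1368, 456, 456, 152

Under the 9:3:3:1 hypothesis (Σ ratio = 16, N = 2432):
  purple smooth: 2432 × 9/16 = 1368
  purple shrunken: 2432 × 3/16 = 456
  yellow smooth: 2432 × 3/16 = 456
  yellow shrunken: 2432 × 1/16 = 152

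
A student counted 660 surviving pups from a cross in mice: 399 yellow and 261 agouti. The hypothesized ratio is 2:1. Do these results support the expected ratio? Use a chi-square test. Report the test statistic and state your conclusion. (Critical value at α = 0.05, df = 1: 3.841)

Expected counts for N = 660 under a 2:1 ratio (total parts = 3):
  yellow: 660 × 2/3 = 440
  agouti: 660 × 1/3 = 220
χ² = Σ (O − E)² / E
  yellow: (399 − 440)² / 440 = 3.8205
  agouti: (261 − 220)² / 220 = 7.6409
χ² = 3.8205 + 7.6409 = 11.4614 ≈ 11.461
Degrees of freedom = 2 − 1 = 1; critical value at α = 0.05 is 3.841.
Since 11.461 > 3.841, we reject the null hypothesis — the data do not fit the 2:1 ratio.

11.461; not consistent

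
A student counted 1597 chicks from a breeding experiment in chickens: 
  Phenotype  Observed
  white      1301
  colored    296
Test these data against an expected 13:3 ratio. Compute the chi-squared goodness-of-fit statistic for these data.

0.049

Total ratio parts = 16. Expected numbers out of 1597:
  white: 1597 × 13/16 = 1297.5625
  colored: 1597 × 3/16 = 299.4375
χ² = Σ (O − E)² / E
  white: (1301 − 1297.5625)² / 1297.5625 = 0.0091
  colored: (296 − 299.4375)² / 299.4375 = 0.0395
χ² = 0.0091 + 0.0395 = 0.0486 ≈ 0.049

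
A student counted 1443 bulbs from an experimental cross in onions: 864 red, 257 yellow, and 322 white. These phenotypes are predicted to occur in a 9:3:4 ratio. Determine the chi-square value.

Total ratio parts = 16. Expected numbers out of 1443:
  red: 1443 × 9/16 = 811.6875
  yellow: 1443 × 3/16 = 270.5625
  white: 1443 × 4/16 = 360.75
χ² = Σ (O − E)² / E
  red: (864 − 811.6875)² / 811.6875 = 3.3715
  yellow: (257 − 270.5625)² / 270.5625 = 0.6798
  white: (322 − 360.75)² / 360.75 = 4.1623
χ² = 3.3715 + 0.6798 + 4.1623 = 8.2136 ≈ 8.214

8.214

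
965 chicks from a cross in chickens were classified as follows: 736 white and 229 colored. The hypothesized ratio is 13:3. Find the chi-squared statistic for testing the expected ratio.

Total ratio parts = 16. Expected numbers out of 965:
  white: 965 × 13/16 = 784.0625
  colored: 965 × 3/16 = 180.9375
χ² = Σ (O − E)² / E
  white: (736 − 784.0625)² / 784.0625 = 2.9462
  colored: (229 − 180.9375)² / 180.9375 = 12.7669
χ² = 2.9462 + 12.7669 = 15.7131 ≈ 15.713

15.713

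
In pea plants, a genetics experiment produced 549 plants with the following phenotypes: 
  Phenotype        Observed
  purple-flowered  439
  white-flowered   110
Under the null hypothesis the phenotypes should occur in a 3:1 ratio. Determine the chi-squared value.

Under the 3:1 hypothesis (Σ ratio = 4, N = 549):
  purple-flowered: 549 × 3/4 = 411.75
  white-flowered: 549 × 1/4 = 137.25
χ² = Σ (O − E)² / E
  purple-flowered: (439 − 411.75)² / 411.75 = 1.8034
  white-flowered: (110 − 137.25)² / 137.25 = 5.4103
χ² = 1.8034 + 5.4103 = 7.2137 ≈ 7.214

7.214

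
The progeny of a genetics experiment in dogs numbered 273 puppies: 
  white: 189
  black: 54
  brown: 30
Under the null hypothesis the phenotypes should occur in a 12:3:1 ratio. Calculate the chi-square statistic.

Total ratio parts = 16. Expected numbers out of 273:
  white: 273 × 12/16 = 204.75
  black: 273 × 3/16 = 51.1875
  brown: 273 × 1/16 = 17.0625
χ² = Σ (O − E)² / E
  white: (189 − 204.75)² / 204.75 = 1.2115
  black: (54 − 51.1875)² / 51.1875 = 0.1545
  brown: (30 − 17.0625)² / 17.0625 = 9.8098
χ² = 1.2115 + 0.1545 + 9.8098 = 11.1758 ≈ 11.176

11.176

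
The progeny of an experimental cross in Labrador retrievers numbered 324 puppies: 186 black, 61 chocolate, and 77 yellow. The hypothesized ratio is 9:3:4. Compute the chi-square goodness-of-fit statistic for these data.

0.276

Under the 9:3:4 hypothesis (Σ ratio = 16, N = 324):
  black: 324 × 9/16 = 182.25
  chocolate: 324 × 3/16 = 60.75
  yellow: 324 × 4/16 = 81
χ² = Σ (O − E)² / E
  black: (186 − 182.25)² / 182.25 = 0.0772
  chocolate: (61 − 60.75)² / 60.75 = 0.0010
  yellow: (77 − 81)² / 81 = 0.1975
χ² = 0.0772 + 0.0010 + 0.1975 = 0.2757 ≈ 0.276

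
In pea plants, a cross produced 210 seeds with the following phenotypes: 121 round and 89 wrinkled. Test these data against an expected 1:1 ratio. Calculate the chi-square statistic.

4.876

Total ratio parts = 2. Expected numbers out of 210:
  round: 210 × 1/2 = 105
  wrinkled: 210 × 1/2 = 105
χ² = Σ (O − E)² / E
  round: (121 − 105)² / 105 = 2.4381
  wrinkled: (89 − 105)² / 105 = 2.4381
χ² = 2.4381 + 2.4381 = 4.8762 ≈ 4.876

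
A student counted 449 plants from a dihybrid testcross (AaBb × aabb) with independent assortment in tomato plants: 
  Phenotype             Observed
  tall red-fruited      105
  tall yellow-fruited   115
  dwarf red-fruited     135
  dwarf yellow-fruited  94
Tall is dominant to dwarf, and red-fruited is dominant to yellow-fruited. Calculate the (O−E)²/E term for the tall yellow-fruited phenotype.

0.067

A dihybrid testcross with independent assortment gives a 1:1:1:1 ratio.
Total ratio parts = 4. Expected numbers out of 449:
  tall red-fruited: 449 × 1/4 = 112.25
  tall yellow-fruited: 449 × 1/4 = 112.25
  dwarf red-fruited: 449 × 1/4 = 112.25
  dwarf yellow-fruited: 449 × 1/4 = 112.25
Contribution of tall yellow-fruited: (115 − 112.25)² / 112.25 = 0.0674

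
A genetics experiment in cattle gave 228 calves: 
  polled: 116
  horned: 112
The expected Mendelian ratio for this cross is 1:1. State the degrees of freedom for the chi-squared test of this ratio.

A goodness-of-fit test with 2 phenotype classes has df = 2 − 1 = 1.

1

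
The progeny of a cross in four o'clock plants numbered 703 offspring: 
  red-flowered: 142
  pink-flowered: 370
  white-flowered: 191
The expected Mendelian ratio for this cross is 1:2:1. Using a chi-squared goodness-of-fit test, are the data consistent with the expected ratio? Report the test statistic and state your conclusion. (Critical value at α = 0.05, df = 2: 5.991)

Expected counts for N = 703 under a 1:2:1 ratio (total parts = 4):
  red-flowered: 703 × 1/4 = 175.75
  pink-flowered: 703 × 2/4 = 351.5
  white-flowered: 703 × 1/4 = 175.75
χ² = Σ (O − E)² / E
  red-flowered: (142 − 175.75)² / 175.75 = 6.4812
  pink-flowered: (370 − 351.5)² / 351.5 = 0.9737
  white-flowered: (191 − 175.75)² / 175.75 = 1.3233
χ² = 6.4812 + 0.9737 + 1.3233 = 8.7782 ≈ 8.778
Degrees of freedom = 3 − 1 = 2; critical value at α = 0.05 is 5.991.
Since 8.778 > 5.991, we reject the null hypothesis — the data do not fit the 1:2:1 ratio.

8.778; not consistent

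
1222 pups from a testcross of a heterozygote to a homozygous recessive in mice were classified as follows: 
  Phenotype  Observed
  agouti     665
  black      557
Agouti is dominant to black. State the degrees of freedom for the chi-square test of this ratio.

A testcross of a heterozygote (Aa × aa) gives a 1:1 phenotypic ratio.
A goodness-of-fit test with 2 phenotype classes has df = 2 − 1 = 1.

1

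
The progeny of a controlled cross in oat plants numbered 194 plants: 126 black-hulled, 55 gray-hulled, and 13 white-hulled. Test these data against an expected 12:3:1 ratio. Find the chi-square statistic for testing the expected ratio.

12.213

Under the 12:3:1 hypothesis (Σ ratio = 16, N = 194):
  black-hulled: 194 × 12/16 = 145.5
  gray-hulled: 194 × 3/16 = 36.375
  white-hulled: 194 × 1/16 = 12.125
χ² = Σ (O − E)² / E
  black-hulled: (126 − 145.5)² / 145.5 = 2.6134
  gray-hulled: (55 − 36.375)² / 36.375 = 9.5365
  white-hulled: (13 − 12.125)² / 12.125 = 0.0631
χ² = 2.6134 + 9.5365 + 0.0631 = 12.213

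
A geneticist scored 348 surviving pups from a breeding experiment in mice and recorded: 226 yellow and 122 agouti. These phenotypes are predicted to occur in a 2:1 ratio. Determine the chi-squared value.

0.466

The 2:1 ratio has 3 parts, so with N = 348 the expected counts are:
  yellow: 348 × 2/3 = 232
  agouti: 348 × 1/3 = 116
χ² = Σ (O − E)² / E
  yellow: (226 − 232)² / 232 = 0.1552
  agouti: (122 − 116)² / 116 = 0.3103
χ² = 0.1552 + 0.3103 = 0.4655 ≈ 0.466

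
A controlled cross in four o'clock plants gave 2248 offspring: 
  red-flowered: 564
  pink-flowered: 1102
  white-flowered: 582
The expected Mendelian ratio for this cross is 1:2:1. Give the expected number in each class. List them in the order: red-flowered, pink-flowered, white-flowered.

562, 1124, 562

Total ratio parts = 4. Expected numbers out of 2248:
  red-flowered: 2248 × 1/4 = 562
  pink-flowered: 2248 × 2/4 = 1124
  white-flowered: 2248 × 1/4 = 562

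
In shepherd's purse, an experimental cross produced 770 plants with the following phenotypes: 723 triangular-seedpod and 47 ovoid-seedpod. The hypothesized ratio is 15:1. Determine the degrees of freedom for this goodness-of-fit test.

1

A goodness-of-fit test with 2 phenotype classes has df = 2 − 1 = 1.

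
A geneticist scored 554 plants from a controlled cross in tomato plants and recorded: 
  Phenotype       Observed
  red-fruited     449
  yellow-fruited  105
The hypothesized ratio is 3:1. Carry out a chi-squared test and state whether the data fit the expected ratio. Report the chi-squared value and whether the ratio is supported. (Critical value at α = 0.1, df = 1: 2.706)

10.804; not consistent

Expected counts for N = 554 under a 3:1 ratio (total parts = 4):
  red-fruited: 554 × 3/4 = 415.5
  yellow-fruited: 554 × 1/4 = 138.5
χ² = Σ (O − E)² / E
  red-fruited: (449 − 415.5)² / 415.5 = 2.7010
  yellow-fruited: (105 − 138.5)² / 138.5 = 8.1029
χ² = 2.7010 + 8.1029 = 10.8039 ≈ 10.804
Degrees of freedom = 2 − 1 = 1; critical value at α = 0.1 is 2.706.
Since 10.804 > 2.706, we reject the null hypothesis — the data do not fit the 3:1 ratio.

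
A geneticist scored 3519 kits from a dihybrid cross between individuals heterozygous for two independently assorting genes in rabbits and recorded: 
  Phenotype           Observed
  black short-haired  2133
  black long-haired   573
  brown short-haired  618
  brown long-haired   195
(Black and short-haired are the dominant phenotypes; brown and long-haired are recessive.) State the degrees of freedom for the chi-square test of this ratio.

A dihybrid F₂ with independent assortment and complete dominance at both loci gives a 9:3:3:1 phenotypic ratio.
A goodness-of-fit test with 4 phenotype classes has df = 4 − 1 = 3.

3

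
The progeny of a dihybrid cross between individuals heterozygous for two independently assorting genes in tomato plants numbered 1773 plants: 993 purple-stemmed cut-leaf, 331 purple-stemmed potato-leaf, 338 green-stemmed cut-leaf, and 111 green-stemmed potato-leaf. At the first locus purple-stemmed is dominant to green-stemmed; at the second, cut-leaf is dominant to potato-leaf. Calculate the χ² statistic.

A dihybrid F₂ with independent assortment and complete dominance at both loci gives a 9:3:3:1 phenotypic ratio.
The 9:3:3:1 ratio has 16 parts, so with N = 1773 the expected counts are:
  purple-stemmed cut-leaf: 1773 × 9/16 = 997.3125
  purple-stemmed potato-leaf: 1773 × 3/16 = 332.4375
  green-stemmed cut-leaf: 1773 × 3/16 = 332.4375
  green-stemmed potato-leaf: 1773 × 1/16 = 110.8125
χ² = Σ (O − E)² / E
  purple-stemmed cut-leaf: (993 − 997.3125)² / 997.3125 = 0.0186
  purple-stemmed potato-leaf: (331 − 332.4375)² / 332.4375 = 0.0062
  green-stemmed cut-leaf: (338 − 332.4375)² / 332.4375 = 0.0931
  green-stemmed potato-leaf: (111 − 110.8125)² / 110.8125 = 0.0003
χ² = 0.0186 + 0.0062 + 0.0931 + 0.0003 = 0.1182 ≈ 0.118

0.118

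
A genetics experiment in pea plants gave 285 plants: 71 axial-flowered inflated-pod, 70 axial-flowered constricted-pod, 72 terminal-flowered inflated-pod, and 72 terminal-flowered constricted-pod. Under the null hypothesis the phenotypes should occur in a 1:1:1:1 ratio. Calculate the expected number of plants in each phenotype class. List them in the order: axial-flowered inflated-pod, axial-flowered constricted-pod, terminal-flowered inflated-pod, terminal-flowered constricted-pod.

The 1:1:1:1 ratio has 4 parts, so with N = 285 the expected counts are:
  axial-flowered inflated-pod: 285 × 1/4 = 71.25
  axial-flowered constricted-pod: 285 × 1/4 = 71.25
  terminal-flowered inflated-pod: 285 × 1/4 = 71.25
  terminal-flowered constricted-pod: 285 × 1/4 = 71.25

71.25, 71.25, 71.25, 71.25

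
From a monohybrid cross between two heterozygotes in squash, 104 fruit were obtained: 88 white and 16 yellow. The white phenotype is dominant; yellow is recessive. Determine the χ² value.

For a monohybrid cross between heterozygotes with complete dominance, the expected phenotypic ratio is 3:1.
The 3:1 ratio has 4 parts, so with N = 104 the expected counts are:
  white: 104 × 3/4 = 78
  yellow: 104 × 1/4 = 26
χ² = Σ (O − E)² / E
  white: (88 − 78)² / 78 = 1.2821
  yellow: (16 − 26)² / 26 = 3.8462
χ² = 1.2821 + 3.8462 = 5.1283 ≈ 5.128

5.128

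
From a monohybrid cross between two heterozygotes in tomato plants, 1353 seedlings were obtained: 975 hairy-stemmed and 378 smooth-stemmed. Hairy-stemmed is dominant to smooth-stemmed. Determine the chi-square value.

For a monohybrid cross between heterozygotes with complete dominance, the expected phenotypic ratio is 3:1.
Expected counts for N = 1353 under a 3:1 ratio (total parts = 4):
  hairy-stemmed: 1353 × 3/4 = 1014.75
  smooth-stemmed: 1353 × 1/4 = 338.25
χ² = Σ (O − E)² / E
  hairy-stemmed: (975 − 1014.75)² / 1014.75 = 1.5571
  smooth-stemmed: (378 − 338.25)² / 338.25 = 4.6713
χ² = 1.5571 + 4.6713 = 6.2284 ≈ 6.228

6.228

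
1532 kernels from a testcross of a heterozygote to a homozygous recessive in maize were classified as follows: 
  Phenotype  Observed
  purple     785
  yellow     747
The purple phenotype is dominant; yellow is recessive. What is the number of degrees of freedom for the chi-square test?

1

A testcross of a heterozygote (Aa × aa) gives a 1:1 phenotypic ratio.
A goodness-of-fit test with 2 phenotype classes has df = 2 − 1 = 1.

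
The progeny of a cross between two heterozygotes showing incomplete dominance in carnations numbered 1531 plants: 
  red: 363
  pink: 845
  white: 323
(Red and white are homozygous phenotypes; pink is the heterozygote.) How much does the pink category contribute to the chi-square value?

With incomplete dominance, a heterozygote × heterozygote cross gives a 1:2:1 phenotypic ratio.
Under the 1:2:1 hypothesis (Σ ratio = 4, N = 1531):
  red: 1531 × 1/4 = 382.75
  pink: 1531 × 2/4 = 765.5
  white: 1531 × 1/4 = 382.75
Contribution of pink: (845 − 765.5)² / 765.5 = 8.2564

8.256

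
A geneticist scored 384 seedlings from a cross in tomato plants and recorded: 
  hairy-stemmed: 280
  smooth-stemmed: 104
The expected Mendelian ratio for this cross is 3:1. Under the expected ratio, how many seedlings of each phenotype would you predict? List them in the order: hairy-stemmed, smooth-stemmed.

Total ratio parts = 4. Expected numbers out of 384:
  hairy-stemmed: 384 × 3/4 = 288
  smooth-stemmed: 384 × 1/4 = 96

288, 96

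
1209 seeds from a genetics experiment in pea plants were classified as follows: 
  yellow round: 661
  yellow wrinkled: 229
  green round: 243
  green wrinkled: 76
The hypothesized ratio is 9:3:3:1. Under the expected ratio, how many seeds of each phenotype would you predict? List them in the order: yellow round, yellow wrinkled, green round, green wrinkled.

680.0625, 226.6875, 226.6875, 75.5625

Total ratio parts = 16. Expected numbers out of 1209:
  yellow round: 1209 × 9/16 = 680.0625
  yellow wrinkled: 1209 × 3/16 = 226.6875
  green round: 1209 × 3/16 = 226.6875
  green wrinkled: 1209 × 1/16 = 75.5625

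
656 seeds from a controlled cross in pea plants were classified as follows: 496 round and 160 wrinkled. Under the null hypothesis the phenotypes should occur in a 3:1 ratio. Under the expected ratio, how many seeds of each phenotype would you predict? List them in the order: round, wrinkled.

492, 164

Expected counts for N = 656 under a 3:1 ratio (total parts = 4):
  round: 656 × 3/4 = 492
  wrinkled: 656 × 1/4 = 164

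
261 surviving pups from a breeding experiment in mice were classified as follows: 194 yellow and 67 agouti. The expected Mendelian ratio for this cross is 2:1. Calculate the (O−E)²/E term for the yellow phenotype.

2.299

Under the 2:1 hypothesis (Σ ratio = 3, N = 261):
  yellow: 261 × 2/3 = 174
  agouti: 261 × 1/3 = 87
Contribution of yellow: (194 − 174)² / 174 = 2.2989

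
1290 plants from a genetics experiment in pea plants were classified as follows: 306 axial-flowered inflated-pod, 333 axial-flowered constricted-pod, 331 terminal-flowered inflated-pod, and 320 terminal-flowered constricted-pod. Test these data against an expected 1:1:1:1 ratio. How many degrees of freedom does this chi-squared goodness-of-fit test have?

3

A goodness-of-fit test with 4 phenotype classes has df = 4 − 1 = 3.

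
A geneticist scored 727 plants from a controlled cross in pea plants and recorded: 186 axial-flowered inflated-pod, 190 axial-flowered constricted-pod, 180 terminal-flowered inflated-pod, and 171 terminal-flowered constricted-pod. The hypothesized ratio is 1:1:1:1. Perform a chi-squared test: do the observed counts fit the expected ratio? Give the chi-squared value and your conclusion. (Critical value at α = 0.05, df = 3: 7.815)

1.127; consistent

Total ratio parts = 4. Expected numbers out of 727:
  axial-flowered inflated-pod: 727 × 1/4 = 181.75
  axial-flowered constricted-pod: 727 × 1/4 = 181.75
  terminal-flowered inflated-pod: 727 × 1/4 = 181.75
  terminal-flowered constricted-pod: 727 × 1/4 = 181.75
χ² = Σ (O − E)² / E
  axial-flowered inflated-pod: (186 − 181.75)² / 181.75 = 0.0994
  axial-flowered constricted-pod: (190 − 181.75)² / 181.75 = 0.3745
  terminal-flowered inflated-pod: (180 − 181.75)² / 181.75 = 0.0169
  terminal-flowered constricted-pod: (171 − 181.75)² / 181.75 = 0.6358
χ² = 0.0994 + 0.3745 + 0.0169 + 0.6358 = 1.1266 ≈ 1.127
Degrees of freedom = 4 − 1 = 3; critical value at α = 0.05 is 7.815.
Since 1.127 < 7.815, we fail to reject the null hypothesis — the data are consistent with the 1:1:1:1 ratio.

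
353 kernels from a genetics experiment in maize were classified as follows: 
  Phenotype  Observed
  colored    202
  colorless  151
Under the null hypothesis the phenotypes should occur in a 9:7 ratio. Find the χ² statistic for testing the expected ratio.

The 9:7 ratio has 16 parts, so with N = 353 the expected counts are:
  colored: 353 × 9/16 = 198.5625
  colorless: 353 × 7/16 = 154.4375
χ² = Σ (O − E)² / E
  colored: (202 − 198.5625)² / 198.5625 = 0.0595
  colorless: (151 − 154.4375)² / 154.4375 = 0.0765
χ² = 0.0595 + 0.0765 = 0.136

0.136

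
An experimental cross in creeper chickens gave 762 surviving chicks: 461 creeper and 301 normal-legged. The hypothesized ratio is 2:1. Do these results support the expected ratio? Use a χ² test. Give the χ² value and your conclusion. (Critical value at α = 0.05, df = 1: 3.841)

13.045; not consistent

Under the 2:1 hypothesis (Σ ratio = 3, N = 762):
  creeper: 762 × 2/3 = 508
  normal-legged: 762 × 1/3 = 254
χ² = Σ (O − E)² / E
  creeper: (461 − 508)² / 508 = 4.3484
  normal-legged: (301 − 254)² / 254 = 8.6969
χ² = 4.3484 + 8.6969 = 13.0453 ≈ 13.045
Degrees of freedom = 2 − 1 = 1; critical value at α = 0.05 is 3.841.
Since 13.045 > 3.841, we reject the null hypothesis — the data do not fit the 2:1 ratio.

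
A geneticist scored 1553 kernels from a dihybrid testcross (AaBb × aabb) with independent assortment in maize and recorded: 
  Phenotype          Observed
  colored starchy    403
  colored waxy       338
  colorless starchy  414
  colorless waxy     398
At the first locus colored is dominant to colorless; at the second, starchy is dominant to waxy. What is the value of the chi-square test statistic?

9.017

A dihybrid testcross with independent assortment gives a 1:1:1:1 ratio.
Expected counts for N = 1553 under a 1:1:1:1 ratio (total parts = 4):
  colored starchy: 1553 × 1/4 = 388.25
  colored waxy: 1553 × 1/4 = 388.25
  colorless starchy: 1553 × 1/4 = 388.25
  colorless waxy: 1553 × 1/4 = 388.25
χ² = Σ (O − E)² / E
  colored starchy: (403 − 388.25)² / 388.25 = 0.5604
  colored waxy: (338 − 388.25)² / 388.25 = 6.5037
  colorless starchy: (414 − 388.25)² / 388.25 = 1.7078
  colorless waxy: (398 − 388.25)² / 388.25 = 0.2448
χ² = 0.5604 + 6.5037 + 1.7078 + 0.2448 = 9.0167 ≈ 9.017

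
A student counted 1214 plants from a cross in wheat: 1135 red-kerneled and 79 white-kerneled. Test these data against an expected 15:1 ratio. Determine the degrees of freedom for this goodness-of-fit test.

1

A goodness-of-fit test with 2 phenotype classes has df = 2 − 1 = 1.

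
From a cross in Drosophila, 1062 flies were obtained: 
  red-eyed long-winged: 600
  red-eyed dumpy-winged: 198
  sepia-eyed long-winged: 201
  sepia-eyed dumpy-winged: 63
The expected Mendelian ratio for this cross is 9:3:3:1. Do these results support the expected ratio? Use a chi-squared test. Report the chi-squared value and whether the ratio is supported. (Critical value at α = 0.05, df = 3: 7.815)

0.207; consistent

The 9:3:3:1 ratio has 16 parts, so with N = 1062 the expected counts are:
  red-eyed long-winged: 1062 × 9/16 = 597.375
  red-eyed dumpy-winged: 1062 × 3/16 = 199.125
  sepia-eyed long-winged: 1062 × 3/16 = 199.125
  sepia-eyed dumpy-winged: 1062 × 1/16 = 66.375
χ² = Σ (O − E)² / E
  red-eyed long-winged: (600 − 597.375)² / 597.375 = 0.0115
  red-eyed dumpy-winged: (198 − 199.125)² / 199.125 = 0.0064
  sepia-eyed long-winged: (201 − 199.125)² / 199.125 = 0.0177
  sepia-eyed dumpy-winged: (63 − 66.375)² / 66.375 = 0.1716
χ² = 0.0115 + 0.0064 + 0.0177 + 0.1716 = 0.2072 ≈ 0.207
Degrees of freedom = 4 − 1 = 3; critical value at α = 0.05 is 7.815.
Since 0.207 < 7.815, we fail to reject the null hypothesis — the data are consistent with the 9:3:3:1 ratio.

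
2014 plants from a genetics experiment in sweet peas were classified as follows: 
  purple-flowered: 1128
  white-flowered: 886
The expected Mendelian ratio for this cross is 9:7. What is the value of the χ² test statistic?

The 9:7 ratio has 16 parts, so with N = 2014 the expected counts are:
  purple-flowered: 2014 × 9/16 = 1132.875
  white-flowered: 2014 × 7/16 = 881.125
χ² = Σ (O − E)² / E
  purple-flowered: (1128 − 1132.875)² / 1132.875 = 0.0210
  white-flowered: (886 − 881.125)² / 881.125 = 0.0270
χ² = 0.0210 + 0.0270 = 0.048

0.048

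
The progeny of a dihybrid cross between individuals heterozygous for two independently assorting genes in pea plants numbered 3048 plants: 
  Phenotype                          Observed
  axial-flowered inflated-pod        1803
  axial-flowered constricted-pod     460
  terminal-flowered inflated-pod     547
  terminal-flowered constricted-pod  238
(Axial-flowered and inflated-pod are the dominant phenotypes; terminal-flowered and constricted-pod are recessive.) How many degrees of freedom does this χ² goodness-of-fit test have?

3

A dihybrid F₂ with independent assortment and complete dominance at both loci gives a 9:3:3:1 phenotypic ratio.
A goodness-of-fit test with 4 phenotype classes has df = 4 − 1 = 3.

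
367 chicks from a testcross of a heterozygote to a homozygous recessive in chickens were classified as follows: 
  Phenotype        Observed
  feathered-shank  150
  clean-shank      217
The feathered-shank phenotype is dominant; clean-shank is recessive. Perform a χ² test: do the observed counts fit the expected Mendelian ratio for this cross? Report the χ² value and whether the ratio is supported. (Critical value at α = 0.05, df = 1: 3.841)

12.232; not consistent

A testcross of a heterozygote (Aa × aa) gives a 1:1 phenotypic ratio.
The 1:1 ratio has 2 parts, so with N = 367 the expected counts are:
  feathered-shank: 367 × 1/2 = 183.5
  clean-shank: 367 × 1/2 = 183.5
χ² = Σ (O − E)² / E
  feathered-shank: (150 − 183.5)² / 183.5 = 6.1158
  clean-shank: (217 − 183.5)² / 183.5 = 6.1158
χ² = 6.1158 + 6.1158 = 12.2316 ≈ 12.232
Degrees of freedom = 2 − 1 = 1; critical value at α = 0.05 is 3.841.
Since 12.232 > 3.841, we reject the null hypothesis — the data do not fit the 1:1 ratio.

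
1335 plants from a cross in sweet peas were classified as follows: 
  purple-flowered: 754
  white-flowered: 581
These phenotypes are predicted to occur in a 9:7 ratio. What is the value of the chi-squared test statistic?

Under the 9:7 hypothesis (Σ ratio = 16, N = 1335):
  purple-flowered: 1335 × 9/16 = 750.9375
  white-flowered: 1335 × 7/16 = 584.0625
χ² = Σ (O − E)² / E
  purple-flowered: (754 − 750.9375)² / 750.9375 = 0.0125
  white-flowered: (581 − 584.0625)² / 584.0625 = 0.0161
χ² = 0.0125 + 0.0161 = 0.0286 ≈ 0.029

0.029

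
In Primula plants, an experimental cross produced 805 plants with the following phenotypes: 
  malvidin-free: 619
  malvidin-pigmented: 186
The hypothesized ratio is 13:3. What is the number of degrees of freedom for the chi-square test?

1

A goodness-of-fit test with 2 phenotype classes has df = 2 − 1 = 1.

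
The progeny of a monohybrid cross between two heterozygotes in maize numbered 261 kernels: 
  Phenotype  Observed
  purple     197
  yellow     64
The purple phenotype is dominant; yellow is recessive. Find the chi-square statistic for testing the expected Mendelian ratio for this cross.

For a monohybrid cross between heterozygotes with complete dominance, the expected phenotypic ratio is 3:1.
Under the 3:1 hypothesis (Σ ratio = 4, N = 261):
  purple: 261 × 3/4 = 195.75
  yellow: 261 × 1/4 = 65.25
χ² = Σ (O − E)² / E
  purple: (197 − 195.75)² / 195.75 = 0.0080
  yellow: (64 − 65.25)² / 65.25 = 0.0239
χ² = 0.0080 + 0.0239 = 0.0319 ≈ 0.032

0.032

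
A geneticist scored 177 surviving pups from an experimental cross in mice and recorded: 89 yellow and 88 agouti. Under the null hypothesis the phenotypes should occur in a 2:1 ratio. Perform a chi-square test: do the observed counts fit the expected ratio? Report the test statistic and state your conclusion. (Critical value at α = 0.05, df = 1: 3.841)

21.381; not consistent

Under the 2:1 hypothesis (Σ ratio = 3, N = 177):
  yellow: 177 × 2/3 = 118
  agouti: 177 × 1/3 = 59
χ² = Σ (O − E)² / E
  yellow: (89 − 118)² / 118 = 7.1271
  agouti: (88 − 59)² / 59 = 14.2542
χ² = 7.1271 + 14.2542 = 21.3813 ≈ 21.381
Degrees of freedom = 2 − 1 = 1; critical value at α = 0.05 is 3.841.
Since 21.381 > 3.841, we reject the null hypothesis — the data do not fit the 2:1 ratio.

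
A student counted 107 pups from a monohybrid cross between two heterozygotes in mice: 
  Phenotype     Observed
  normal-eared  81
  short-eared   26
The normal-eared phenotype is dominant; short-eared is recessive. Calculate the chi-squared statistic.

For a monohybrid cross between heterozygotes with complete dominance, the expected phenotypic ratio is 3:1.
The 3:1 ratio has 4 parts, so with N = 107 the expected counts are:
  normal-eared: 107 × 3/4 = 80.25
  short-eared: 107 × 1/4 = 26.75
χ² = Σ (O − E)² / E
  normal-eared: (81 − 80.25)² / 80.25 = 0.0070
  short-eared: (26 − 26.75)² / 26.75 = 0.0210
χ² = 0.0070 + 0.0210 = 0.028

0.028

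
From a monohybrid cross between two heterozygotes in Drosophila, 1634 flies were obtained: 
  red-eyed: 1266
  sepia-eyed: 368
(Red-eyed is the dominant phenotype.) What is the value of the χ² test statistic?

For a monohybrid cross between heterozygotes with complete dominance, the expected phenotypic ratio is 3:1.
Expected counts for N = 1634 under a 3:1 ratio (total parts = 4):
  red-eyed: 1634 × 3/4 = 1225.5
  sepia-eyed: 1634 × 1/4 = 408.5
χ² = Σ (O − E)² / E
  red-eyed: (1266 − 1225.5)² / 1225.5 = 1.3384
  sepia-eyed: (368 − 408.5)² / 408.5 = 4.0153
χ² = 1.3384 + 4.0153 = 5.3537 ≈ 5.354

5.354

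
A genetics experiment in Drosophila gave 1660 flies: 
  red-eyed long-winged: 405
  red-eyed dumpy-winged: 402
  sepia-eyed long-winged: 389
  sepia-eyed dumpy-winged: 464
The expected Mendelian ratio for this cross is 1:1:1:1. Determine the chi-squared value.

8.063

The 1:1:1:1 ratio has 4 parts, so with N = 1660 the expected counts are:
  red-eyed long-winged: 1660 × 1/4 = 415
  red-eyed dumpy-winged: 1660 × 1/4 = 415
  sepia-eyed long-winged: 1660 × 1/4 = 415
  sepia-eyed dumpy-winged: 1660 × 1/4 = 415
χ² = Σ (O − E)² / E
  red-eyed long-winged: (405 − 415)² / 415 = 0.2410
  red-eyed dumpy-winged: (402 − 415)² / 415 = 0.4072
  sepia-eyed long-winged: (389 − 415)² / 415 = 1.6289
  sepia-eyed dumpy-winged: (464 − 415)² / 415 = 5.7855
χ² = 0.2410 + 0.4072 + 1.6289 + 5.7855 = 8.0626 ≈ 8.063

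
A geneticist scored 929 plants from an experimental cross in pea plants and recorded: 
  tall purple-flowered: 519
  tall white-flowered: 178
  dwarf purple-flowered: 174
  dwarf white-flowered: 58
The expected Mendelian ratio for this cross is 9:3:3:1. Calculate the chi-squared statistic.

Under the 9:3:3:1 hypothesis (Σ ratio = 16, N = 929):
  tall purple-flowered: 929 × 9/16 = 522.5625
  tall white-flowered: 929 × 3/16 = 174.1875
  dwarf purple-flowered: 929 × 3/16 = 174.1875
  dwarf white-flowered: 929 × 1/16 = 58.0625
χ² = Σ (O − E)² / E
  tall purple-flowered: (519 − 522.5625)² / 522.5625 = 0.0243
  tall white-flowered: (178 − 174.1875)² / 174.1875 = 0.0834
  dwarf purple-flowered: (174 − 174.1875)² / 174.1875 = 0.0002
  dwarf white-flowered: (58 − 58.0625)² / 58.0625 = 0.0001
χ² = 0.0243 + 0.0834 + 0.0002 + 0.0001 = 0.108

0.108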